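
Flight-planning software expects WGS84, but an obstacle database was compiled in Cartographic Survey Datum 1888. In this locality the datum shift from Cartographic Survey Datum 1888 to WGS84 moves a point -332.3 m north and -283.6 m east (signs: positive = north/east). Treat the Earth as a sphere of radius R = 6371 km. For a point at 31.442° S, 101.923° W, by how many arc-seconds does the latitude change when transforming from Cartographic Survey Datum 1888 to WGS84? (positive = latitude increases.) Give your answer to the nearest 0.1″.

Δφ = -10.8″

On a sphere of radius R, 1 rad of latitude = R, so Δφ = ΔN / R = -332.3 / 6371000 = -5.2158e-05 rad = -10.758″.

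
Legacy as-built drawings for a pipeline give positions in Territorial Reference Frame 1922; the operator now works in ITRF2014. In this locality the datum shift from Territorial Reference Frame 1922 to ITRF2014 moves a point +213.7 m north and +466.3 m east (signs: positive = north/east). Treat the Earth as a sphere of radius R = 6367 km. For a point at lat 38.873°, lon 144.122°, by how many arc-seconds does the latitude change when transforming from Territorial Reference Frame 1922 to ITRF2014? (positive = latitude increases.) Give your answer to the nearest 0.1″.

Δφ = 6.9″

On a sphere of radius R, 1 rad of latitude = R, so Δφ = ΔN / R = 213.7 / 6367000 = 3.3564e-05 rad = 6.923″.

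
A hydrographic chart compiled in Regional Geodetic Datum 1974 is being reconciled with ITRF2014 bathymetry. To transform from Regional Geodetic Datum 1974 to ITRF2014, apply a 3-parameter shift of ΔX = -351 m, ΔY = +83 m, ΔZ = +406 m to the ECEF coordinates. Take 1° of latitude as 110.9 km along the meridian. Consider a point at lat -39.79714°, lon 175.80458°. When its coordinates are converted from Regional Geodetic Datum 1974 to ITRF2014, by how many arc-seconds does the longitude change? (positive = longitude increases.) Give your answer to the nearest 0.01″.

Δλ = -2.41″

sin φ = -0.640071, cos φ = 0.768315, sin λ = 0.073158, cos λ = -0.997320.
East component: ΔE = −sin λ·ΔX + cos λ·ΔY = −(0.073158)(-351) + (-0.997320)(83) = -57.10 m.
1° of latitude spans 110900 m; at latitude φ, 1° of longitude spans that × cos φ = 85206.2 m, so Δλ = -57.10 / 85206.2 × 3600 = -2.412″.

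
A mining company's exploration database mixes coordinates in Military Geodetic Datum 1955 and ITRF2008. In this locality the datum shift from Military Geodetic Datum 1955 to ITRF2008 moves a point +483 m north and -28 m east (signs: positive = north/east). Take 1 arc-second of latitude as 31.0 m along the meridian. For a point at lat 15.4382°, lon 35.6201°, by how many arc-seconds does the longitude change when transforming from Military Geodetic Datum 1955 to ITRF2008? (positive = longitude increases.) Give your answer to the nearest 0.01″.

Δλ = -0.94″

At latitude 15.4382°, cos φ = 0.963918.
1″ of longitude at this latitude = 31.00 × cos φ = 29.8815 m, so Δλ = -28.0 / 29.8815 = -0.937″.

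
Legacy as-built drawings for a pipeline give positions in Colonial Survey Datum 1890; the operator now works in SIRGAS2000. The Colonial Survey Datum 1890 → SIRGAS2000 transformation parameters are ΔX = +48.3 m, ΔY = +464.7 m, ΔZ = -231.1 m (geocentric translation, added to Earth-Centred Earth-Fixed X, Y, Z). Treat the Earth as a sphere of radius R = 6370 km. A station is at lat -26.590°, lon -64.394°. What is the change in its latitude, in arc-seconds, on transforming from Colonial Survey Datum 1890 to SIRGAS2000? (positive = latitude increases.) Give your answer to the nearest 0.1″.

sin φ = -0.447603, cos φ = 0.894232, sin λ = -0.901787, cos λ = 0.432180.
North component: ΔN = −sin φ cos λ·ΔX − sin φ sin λ·ΔY + cos φ·ΔZ = −(-0.447603)(0.432180)(48.3) − (-0.447603)(-0.901787)(464.7) + (0.894232)(-231.1) = -384.89 m.
1° of latitude spans πR/180 = 111177 m, so Δφ = -384.89 / 111177 × 3600 = -12.463″.

Δφ = -12.5″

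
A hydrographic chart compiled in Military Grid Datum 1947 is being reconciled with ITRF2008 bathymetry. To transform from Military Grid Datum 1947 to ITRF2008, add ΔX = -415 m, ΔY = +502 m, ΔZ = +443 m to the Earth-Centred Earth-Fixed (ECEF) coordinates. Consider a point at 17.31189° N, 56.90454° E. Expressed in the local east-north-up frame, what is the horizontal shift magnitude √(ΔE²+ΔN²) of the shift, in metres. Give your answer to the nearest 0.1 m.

The local east axis at (φ, λ) is (−sin λ, cos λ, 0), so ΔE = −sin(56.90454°)·(-415) + cos(56.90454°)·502 = 621.78 m.
The local north axis is (−sin φ cos λ, −sin φ sin λ, cos φ), giving ΔN = 67.431 − 125.146 + 422.932 = 365.22 m.
Horizontal magnitude = √(ΔE² + ΔN²) = √(621.78² + 365.22²) = 721.11 m.

721.1 m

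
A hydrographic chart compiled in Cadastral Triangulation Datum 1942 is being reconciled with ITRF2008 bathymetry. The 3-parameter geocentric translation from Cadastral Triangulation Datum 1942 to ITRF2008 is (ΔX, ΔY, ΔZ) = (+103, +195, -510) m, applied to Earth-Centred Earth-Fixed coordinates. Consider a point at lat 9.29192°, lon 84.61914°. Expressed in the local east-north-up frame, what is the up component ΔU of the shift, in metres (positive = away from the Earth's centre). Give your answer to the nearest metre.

ΔU = 119 m

At φ = 9.29192°, λ = 84.61914°: sin φ = 0.161465, cos φ = 0.986878, sin λ = 0.995593, cos λ = 0.093776.
ΔU = cos φ cos λ·ΔX + cos φ sin λ·ΔY + sin φ·ΔZ = (0.986878)(0.093776)(103) + (0.986878)(0.995593)(195) + (0.161465)(-510) = 118.78 m.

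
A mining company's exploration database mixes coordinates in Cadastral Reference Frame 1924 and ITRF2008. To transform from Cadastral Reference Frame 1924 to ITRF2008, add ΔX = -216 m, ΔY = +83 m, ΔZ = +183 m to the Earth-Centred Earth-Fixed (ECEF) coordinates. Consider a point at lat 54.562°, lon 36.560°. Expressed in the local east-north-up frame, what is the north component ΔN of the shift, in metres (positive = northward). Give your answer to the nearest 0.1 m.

ΔN = 207.2 m

At φ = 54.562°, λ = 36.560°: sin φ = 0.814743, cos φ = 0.579822, sin λ = 0.595664, cos λ = 0.803234.
ΔN = −sin φ cos λ·ΔX − sin φ sin λ·ΔY + cos φ·ΔZ = −(0.814743)(0.803234)(-216) − (0.814743)(0.595664)(83) + (0.579822)(183) = 207.18 m.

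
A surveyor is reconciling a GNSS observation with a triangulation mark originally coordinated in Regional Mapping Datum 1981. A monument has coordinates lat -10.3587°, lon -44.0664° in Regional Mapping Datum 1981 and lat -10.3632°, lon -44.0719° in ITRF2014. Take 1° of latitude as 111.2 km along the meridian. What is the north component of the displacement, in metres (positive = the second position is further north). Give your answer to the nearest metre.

Δφ = -10.3632° − -10.3587° = -0.0045°; Δλ = -44.0719° − -44.0664° = -0.0055°.
ΔN = Δφ × 111200 = -500.4 m; ΔE = Δλ × 111200 × cos(-10.3587°) = -0.0055 × 111200 × 0.983701 = -601.6 m.

ΔN = -500 m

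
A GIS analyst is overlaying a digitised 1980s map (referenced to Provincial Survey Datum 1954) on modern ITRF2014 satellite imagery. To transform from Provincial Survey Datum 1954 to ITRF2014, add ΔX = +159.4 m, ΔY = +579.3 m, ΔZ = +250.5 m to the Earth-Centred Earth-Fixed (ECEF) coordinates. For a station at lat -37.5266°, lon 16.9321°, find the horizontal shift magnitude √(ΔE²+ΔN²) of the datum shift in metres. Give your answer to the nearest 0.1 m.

642.9 m

The local east axis at (φ, λ) is (−sin λ, cos λ, 0), so ΔE = −sin(16.9321°)·159.4 + cos(16.9321°)·579.3 = 507.76 m.
The local north axis is (−sin φ cos λ, −sin φ sin λ, cos φ), giving ΔN = 92.886 + 102.769 + 198.664 = 394.32 m.
Horizontal magnitude = √(ΔE² + ΔN²) = √(507.76² + 394.32²) = 642.89 m.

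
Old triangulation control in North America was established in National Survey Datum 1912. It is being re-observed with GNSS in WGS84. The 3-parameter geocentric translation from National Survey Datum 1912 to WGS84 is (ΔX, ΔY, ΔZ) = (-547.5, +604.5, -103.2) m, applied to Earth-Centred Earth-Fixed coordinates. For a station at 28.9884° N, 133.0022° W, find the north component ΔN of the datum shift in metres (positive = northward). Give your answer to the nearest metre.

The local north axis is (−sin φ cos λ, −sin φ sin λ, cos φ), giving ΔN = -180.966 + 214.250 − 90.271 = -56.99 m.

ΔN = -57 m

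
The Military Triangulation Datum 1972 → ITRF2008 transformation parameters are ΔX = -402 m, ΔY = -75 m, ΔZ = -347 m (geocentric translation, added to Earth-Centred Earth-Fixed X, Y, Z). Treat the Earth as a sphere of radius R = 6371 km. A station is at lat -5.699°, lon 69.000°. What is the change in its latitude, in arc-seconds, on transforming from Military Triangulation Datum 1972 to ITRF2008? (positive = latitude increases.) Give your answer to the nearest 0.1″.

Δφ = -11.9″

sin φ = -0.099302, cos φ = 0.995057, sin λ = 0.933580, cos λ = 0.358368.
North component: ΔN = −sin φ cos λ·ΔX − sin φ sin λ·ΔY + cos φ·ΔZ = −(-0.099302)(0.358368)(-402) − (-0.099302)(0.933580)(-75) + (0.995057)(-347) = -366.54 m.
1° of latitude spans πR/180 = 111195 m, so Δφ = -366.54 / 111195 × 3600 = -11.867″.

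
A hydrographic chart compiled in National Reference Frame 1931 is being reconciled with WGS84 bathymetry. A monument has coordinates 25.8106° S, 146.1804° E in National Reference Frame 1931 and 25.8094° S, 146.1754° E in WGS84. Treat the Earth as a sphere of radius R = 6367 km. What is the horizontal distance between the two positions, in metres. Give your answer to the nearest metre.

518 m

Δφ = -25.8094° − -25.8106° = +0.0012°; Δλ = 146.1754° − 146.1804° = -0.0050°.
1° along a meridian = πR/180 = 111125 m.
ΔN = Δφ × 111125 = 133.4 m; ΔE = Δλ × 111125 × cos(-25.8106°) = -0.0050 × 111125 × 0.900238 = -500.2 m.
Distance = √(ΔE² + ΔN²) = √((-500.2)² + 133.4²) = 517.7 m.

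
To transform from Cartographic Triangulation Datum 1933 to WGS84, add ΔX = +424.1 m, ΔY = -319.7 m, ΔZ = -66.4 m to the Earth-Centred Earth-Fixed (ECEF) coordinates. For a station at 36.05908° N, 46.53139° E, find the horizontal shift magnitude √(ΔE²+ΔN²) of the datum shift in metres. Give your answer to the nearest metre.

535 m

At φ = 36.05908°, λ = 46.53139°: sin φ = 0.588619, cos φ = 0.808410, sin λ = 0.725751, cos λ = 0.687957.
ΔE = −sin λ·ΔX + cos λ·ΔY = −(0.725751)·(424.1) + (0.687957)·(-319.7) = -527.73 m.
ΔN = −sin φ cos λ·ΔX − sin φ sin λ·ΔY + cos φ·ΔZ = −(0.588619)(0.687957)(424.1) − (0.588619)(0.725751)(-319.7) + (0.808410)(-66.4) = -88.84 m.
Horizontal magnitude = √(ΔE² + ΔN²) = √((-527.73)² + (-88.84)²) = 535.16 m.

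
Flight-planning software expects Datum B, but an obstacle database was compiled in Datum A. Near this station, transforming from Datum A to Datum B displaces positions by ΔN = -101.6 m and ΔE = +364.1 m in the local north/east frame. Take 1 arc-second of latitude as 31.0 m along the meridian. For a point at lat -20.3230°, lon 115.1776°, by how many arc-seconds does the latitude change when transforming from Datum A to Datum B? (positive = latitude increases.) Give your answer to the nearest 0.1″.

1″ of latitude = 31.00 m, so Δφ = -101.6 / 31.00 = -3.277″.

Δφ = -3.3″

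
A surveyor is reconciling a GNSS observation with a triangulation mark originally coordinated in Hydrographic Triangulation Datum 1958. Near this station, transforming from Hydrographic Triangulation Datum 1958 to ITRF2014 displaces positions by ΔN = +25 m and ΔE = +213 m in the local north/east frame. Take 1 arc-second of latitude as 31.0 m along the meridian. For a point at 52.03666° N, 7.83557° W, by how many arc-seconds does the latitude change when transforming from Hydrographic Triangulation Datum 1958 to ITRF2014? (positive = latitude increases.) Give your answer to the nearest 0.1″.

Δφ = 0.8″

1″ of latitude = 31.00 m, so Δφ = 25.0 / 31.00 = 0.806″.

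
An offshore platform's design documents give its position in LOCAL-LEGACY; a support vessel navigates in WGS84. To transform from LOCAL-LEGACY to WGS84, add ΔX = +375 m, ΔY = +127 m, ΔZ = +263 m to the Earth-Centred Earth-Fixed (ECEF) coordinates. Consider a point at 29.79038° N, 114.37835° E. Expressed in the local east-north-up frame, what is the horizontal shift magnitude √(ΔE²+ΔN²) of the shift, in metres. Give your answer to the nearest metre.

465 m

At φ = 29.79038°, λ = 114.37835°: sin φ = 0.496828, cos φ = 0.867849, sin λ = 0.910840, cos λ = -0.412760.
ΔE = −sin λ·ΔX + cos λ·ΔY = −(0.910840)·(375) + (-0.412760)·(127) = -393.99 m.
ΔN = −sin φ cos λ·ΔX − sin φ sin λ·ΔY + cos φ·ΔZ = −(0.496828)(-0.412760)(375) − (0.496828)(0.910840)(127) + (0.867849)(263) = 247.67 m.
Horizontal magnitude = √(ΔE² + ΔN²) = √((-393.99)² + 247.67²) = 465.37 m.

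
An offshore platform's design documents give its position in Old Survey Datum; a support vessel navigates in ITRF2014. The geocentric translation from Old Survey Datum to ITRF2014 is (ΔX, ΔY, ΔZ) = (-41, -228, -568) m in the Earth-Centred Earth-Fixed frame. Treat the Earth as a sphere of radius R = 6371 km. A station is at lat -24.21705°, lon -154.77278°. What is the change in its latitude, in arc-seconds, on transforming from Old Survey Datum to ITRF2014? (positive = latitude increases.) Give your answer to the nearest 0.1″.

Δφ = -15.0″

sin φ = -0.410194, cos φ = 0.911998, sin λ = -0.426209, cos λ = -0.904625.
North component: ΔN = −sin φ cos λ·ΔX − sin φ sin λ·ΔY + cos φ·ΔZ = −(-0.410194)(-0.904625)(-41) − (-0.410194)(-0.426209)(-228) + (0.911998)(-568) = -462.94 m.
1° of latitude spans πR/180 = 111195 m, so Δφ = -462.94 / 111195 × 3600 = -14.988″.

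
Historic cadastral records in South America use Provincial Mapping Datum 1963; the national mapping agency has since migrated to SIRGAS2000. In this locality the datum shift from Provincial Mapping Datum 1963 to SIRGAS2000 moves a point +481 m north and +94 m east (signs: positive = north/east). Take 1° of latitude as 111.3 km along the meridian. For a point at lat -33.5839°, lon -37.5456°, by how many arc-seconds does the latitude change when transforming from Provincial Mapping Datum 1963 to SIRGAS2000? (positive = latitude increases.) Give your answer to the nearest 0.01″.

Δφ = 15.56″

1° of latitude = 111.3 km, so Δφ = 481.0 / 111300 = 0.0043217° = 15.558″.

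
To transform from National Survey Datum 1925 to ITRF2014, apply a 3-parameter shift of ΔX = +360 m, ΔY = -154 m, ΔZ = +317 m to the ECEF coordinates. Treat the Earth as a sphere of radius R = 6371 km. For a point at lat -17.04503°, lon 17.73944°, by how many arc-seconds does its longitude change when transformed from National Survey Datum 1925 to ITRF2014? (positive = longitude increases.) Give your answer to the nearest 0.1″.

Δλ = -8.7″

sin φ = -0.293123, cos φ = 0.956075, sin λ = 0.304689, cos λ = 0.952452.
East component: ΔE = −sin λ·ΔX + cos λ·ΔY = −(0.304689)(360) + (0.952452)(-154) = -256.37 m.
1° of latitude spans πR/180 = 111195 m; at latitude φ, 1° of longitude spans that × cos φ = 106310.7 m, so Δλ = -256.37 / 106310.7 × 3600 = -8.681″.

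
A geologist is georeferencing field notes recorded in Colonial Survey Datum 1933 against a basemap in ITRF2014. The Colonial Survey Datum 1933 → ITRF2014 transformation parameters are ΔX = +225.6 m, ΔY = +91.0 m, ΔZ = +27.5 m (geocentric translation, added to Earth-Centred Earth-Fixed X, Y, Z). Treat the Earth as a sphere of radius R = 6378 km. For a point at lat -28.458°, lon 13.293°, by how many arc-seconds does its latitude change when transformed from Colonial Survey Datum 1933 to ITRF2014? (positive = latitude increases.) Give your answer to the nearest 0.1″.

Δφ = 4.5″

sin φ = -0.476514, cos φ = 0.879167, sin λ = 0.229931, cos λ = 0.973207.
North component: ΔN = −sin φ cos λ·ΔX − sin φ sin λ·ΔY + cos φ·ΔZ = −(-0.476514)(0.973207)(225.6) − (-0.476514)(0.229931)(91.0) + (0.879167)(27.5) = 138.77 m.
1° of latitude spans πR/180 = 111317 m, so Δφ = 138.77 / 111317 × 3600 = 4.488″.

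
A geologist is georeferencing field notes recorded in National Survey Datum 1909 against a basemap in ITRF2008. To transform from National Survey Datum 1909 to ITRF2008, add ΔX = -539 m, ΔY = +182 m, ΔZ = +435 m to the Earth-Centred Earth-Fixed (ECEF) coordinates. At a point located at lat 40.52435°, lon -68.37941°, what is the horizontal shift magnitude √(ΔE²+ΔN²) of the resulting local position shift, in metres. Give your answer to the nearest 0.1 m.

At φ = 40.52435°, λ = -68.37941°: sin φ = 0.649771, cos φ = 0.760130, sin λ = -0.929644, cos λ = 0.368459.
ΔE = −sin λ·ΔX + cos λ·ΔY = −(-0.929644)·(-539) + (0.368459)·(182) = -434.02 m.
ΔN = −sin φ cos λ·ΔX − sin φ sin λ·ΔY + cos φ·ΔZ = −(0.649771)(0.368459)(-539) − (0.649771)(-0.929644)(182) + (0.760130)(435) = 569.64 m.
Horizontal magnitude = √(ΔE² + ΔN²) = √((-434.02)² + 569.64²) = 716.14 m.

716.1 m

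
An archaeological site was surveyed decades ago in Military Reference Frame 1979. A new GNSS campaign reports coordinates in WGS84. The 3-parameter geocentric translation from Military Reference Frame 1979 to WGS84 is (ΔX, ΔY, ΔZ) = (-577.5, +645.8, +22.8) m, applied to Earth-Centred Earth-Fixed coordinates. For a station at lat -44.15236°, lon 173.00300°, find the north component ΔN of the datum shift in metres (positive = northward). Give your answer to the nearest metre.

ΔN = 470 m

The local north axis is (−sin φ cos λ, −sin φ sin λ, cos φ), giving ΔN = 399.273 + 54.799 + 16.359 = 470.43 m.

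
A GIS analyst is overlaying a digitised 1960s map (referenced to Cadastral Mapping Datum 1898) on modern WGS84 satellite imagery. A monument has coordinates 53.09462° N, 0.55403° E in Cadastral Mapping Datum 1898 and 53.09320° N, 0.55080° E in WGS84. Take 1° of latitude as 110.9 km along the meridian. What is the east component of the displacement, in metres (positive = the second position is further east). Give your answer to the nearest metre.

Δφ = 53.09320° − 53.09462° = -0.00142°; Δλ = 0.55080° − 0.55403° = -0.00323°.
ΔN = Δφ × 110900 = -157.5 m; ΔE = Δλ × 110900 × cos(53.09462°) = -0.00323 × 110900 × 0.600495 = -215.1 m.

ΔE = -215 m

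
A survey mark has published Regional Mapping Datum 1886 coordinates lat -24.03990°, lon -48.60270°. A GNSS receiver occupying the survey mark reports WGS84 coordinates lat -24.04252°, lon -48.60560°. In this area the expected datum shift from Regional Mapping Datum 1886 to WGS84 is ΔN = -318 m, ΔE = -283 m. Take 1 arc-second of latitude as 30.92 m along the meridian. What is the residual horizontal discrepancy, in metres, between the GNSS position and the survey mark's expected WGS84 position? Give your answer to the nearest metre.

29 m

Observed coordinate differences: Δφ = -0.00262°, Δλ = -0.00290°.
Converting to metres (1° lat = 111312 m, cos φ = 0.913262): observed ΔN = -291.6 m, observed ΔE = -294.8 m.
Subtracting the expected shift leaves a residual of -291.6 − (-318) = 26.4 m north and -294.8 − (-283) = -11.8 m east.
Residual distance = √(26.4² + (-11.8)²) = 28.9 m.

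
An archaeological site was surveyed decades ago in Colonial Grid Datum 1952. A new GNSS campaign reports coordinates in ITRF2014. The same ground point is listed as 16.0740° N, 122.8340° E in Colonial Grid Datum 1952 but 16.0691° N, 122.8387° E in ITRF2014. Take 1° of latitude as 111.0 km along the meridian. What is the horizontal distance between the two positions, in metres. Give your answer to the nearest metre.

740 m

Δφ = 16.0691° − 16.0740° = -0.0049°; Δλ = 122.8387° − 122.8340° = +0.0047°.
ΔN = Δφ × 111000 = -543.9 m; ΔE = Δλ × 111000 × cos(16.0740°) = +0.0047 × 111000 × 0.960905 = 501.3 m.
Distance = √(ΔE² + ΔN²) = √(501.3² + (-543.9)²) = 739.7 m.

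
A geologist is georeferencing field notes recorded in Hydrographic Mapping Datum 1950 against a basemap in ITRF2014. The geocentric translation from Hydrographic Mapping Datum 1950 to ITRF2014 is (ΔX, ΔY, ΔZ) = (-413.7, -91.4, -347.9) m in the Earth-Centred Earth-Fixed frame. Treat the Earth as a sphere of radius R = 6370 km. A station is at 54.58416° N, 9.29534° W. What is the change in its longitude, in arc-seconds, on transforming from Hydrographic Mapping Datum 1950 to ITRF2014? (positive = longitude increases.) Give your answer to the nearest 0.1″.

sin φ = 0.814968, cos φ = 0.579507, sin λ = -0.161524, cos λ = 0.986869.
East component: ΔE = −sin λ·ΔX + cos λ·ΔY = −(-0.161524)(-413.7) + (0.986869)(-91.4) = -157.02 m.
1° of latitude spans πR/180 = 111177 m; at latitude φ, 1° of longitude spans that × cos φ = 64428.1 m, so Δλ = -157.02 / 64428.1 × 3600 = -8.774″.

Δλ = -8.8″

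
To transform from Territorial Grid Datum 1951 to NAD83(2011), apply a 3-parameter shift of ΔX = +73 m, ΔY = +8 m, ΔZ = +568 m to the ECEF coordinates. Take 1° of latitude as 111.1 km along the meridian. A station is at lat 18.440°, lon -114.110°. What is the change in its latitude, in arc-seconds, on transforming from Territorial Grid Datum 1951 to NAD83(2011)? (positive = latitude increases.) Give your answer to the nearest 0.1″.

Δφ = 17.8″

sin φ = 0.316311, cos φ = 0.948655, sin λ = -0.912763, cos λ = -0.408490.
North component: ΔN = −sin φ cos λ·ΔX − sin φ sin λ·ΔY + cos φ·ΔZ = −(0.316311)(-0.408490)(73) − (0.316311)(-0.912763)(8) + (0.948655)(568) = 550.58 m.
1° of latitude spans 111100 m, so Δφ = 550.58 / 111100 × 3600 = 17.841″.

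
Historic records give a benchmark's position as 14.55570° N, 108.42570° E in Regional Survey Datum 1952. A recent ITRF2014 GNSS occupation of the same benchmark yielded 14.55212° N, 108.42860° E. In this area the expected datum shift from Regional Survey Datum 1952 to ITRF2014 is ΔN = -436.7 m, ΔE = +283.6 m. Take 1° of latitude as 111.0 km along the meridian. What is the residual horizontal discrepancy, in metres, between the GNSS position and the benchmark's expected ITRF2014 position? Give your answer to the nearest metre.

48 m

Observed coordinate differences: Δφ = -0.00358°, Δλ = +0.00290°.
Converting to metres (1° lat = 111000 m, cos φ = 0.967904): observed ΔN = -397.4 m, observed ΔE = 311.6 m.
Subtracting the expected shift leaves a residual of -397.4 − (-436.7) = 39.3 m north and 311.6 − (283.6) = 28.0 m east.
Residual distance = √(39.3² + 28.0²) = 48.3 m.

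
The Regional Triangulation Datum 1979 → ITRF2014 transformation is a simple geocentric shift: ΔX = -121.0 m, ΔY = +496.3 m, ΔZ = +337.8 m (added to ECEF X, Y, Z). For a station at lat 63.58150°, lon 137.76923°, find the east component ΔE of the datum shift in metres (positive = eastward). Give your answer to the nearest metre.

At φ = 63.58150°, λ = 137.76923°: sin φ = 0.895568, cos φ = 0.444924, sin λ = 0.672118, cos λ = -0.740444.
ΔE = −sin λ·ΔX + cos λ·ΔY = −(0.672118)·(-121.0) + (-0.740444)·(496.3) = -286.16 m.

ΔE = -286 m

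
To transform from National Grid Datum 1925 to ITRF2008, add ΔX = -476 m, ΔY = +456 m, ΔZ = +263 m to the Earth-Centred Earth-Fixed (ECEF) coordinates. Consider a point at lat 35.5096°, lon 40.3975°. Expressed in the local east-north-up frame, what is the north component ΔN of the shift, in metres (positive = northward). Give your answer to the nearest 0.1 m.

ΔN = 253.0 m

The local north axis is (−sin φ cos λ, −sin φ sin λ, cos φ), giving ΔN = 210.558 − 171.654 + 214.087 = 252.99 m.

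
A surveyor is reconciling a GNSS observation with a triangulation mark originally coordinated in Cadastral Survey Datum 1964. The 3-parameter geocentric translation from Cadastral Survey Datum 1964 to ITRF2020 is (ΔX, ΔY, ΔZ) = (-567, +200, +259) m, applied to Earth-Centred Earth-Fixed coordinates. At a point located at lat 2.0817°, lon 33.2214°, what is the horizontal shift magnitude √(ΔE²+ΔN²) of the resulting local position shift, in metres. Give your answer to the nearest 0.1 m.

At φ = 2.0817°, λ = 33.2214°: sin φ = 0.036325, cos φ = 0.999340, sin λ = 0.547876, cos λ = 0.836560.
ΔE = −sin λ·ΔX + cos λ·ΔY = −(0.547876)·(-567) + (0.836560)·(200) = 477.96 m.
ΔN = −sin φ cos λ·ΔX − sin φ sin λ·ΔY + cos φ·ΔZ = −(0.036325)(0.836560)(-567) − (0.036325)(0.547876)(200) + (0.999340)(259) = 272.08 m.
Horizontal magnitude = √(ΔE² + ΔN²) = √(477.96² + 272.08²) = 549.97 m.

550.0 m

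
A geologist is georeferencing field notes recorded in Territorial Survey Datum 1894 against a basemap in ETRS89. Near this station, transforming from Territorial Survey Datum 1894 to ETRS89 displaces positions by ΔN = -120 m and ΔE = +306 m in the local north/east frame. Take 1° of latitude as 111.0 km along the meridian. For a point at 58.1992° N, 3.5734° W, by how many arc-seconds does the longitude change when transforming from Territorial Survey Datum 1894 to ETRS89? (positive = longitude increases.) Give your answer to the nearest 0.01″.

Δλ = 18.83″

At latitude 58.1992°, cos φ = 0.526968.
1° of longitude at this latitude = 111.0 × cos φ = 58.49 km, so Δλ = 306.0 / 58493.4 = 0.0052314° = 18.833″.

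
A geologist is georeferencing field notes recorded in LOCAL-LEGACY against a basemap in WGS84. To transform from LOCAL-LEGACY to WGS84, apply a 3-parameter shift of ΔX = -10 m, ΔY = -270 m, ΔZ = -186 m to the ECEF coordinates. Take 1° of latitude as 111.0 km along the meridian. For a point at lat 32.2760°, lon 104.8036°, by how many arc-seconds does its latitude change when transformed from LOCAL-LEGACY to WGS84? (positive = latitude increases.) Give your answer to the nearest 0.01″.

Δφ = -0.62″

sin φ = 0.533998, cos φ = 0.845486, sin λ = 0.966807, cos λ = -0.255507.
North component: ΔN = −sin φ cos λ·ΔX − sin φ sin λ·ΔY + cos φ·ΔZ = −(0.533998)(-0.255507)(-10) − (0.533998)(0.966807)(-270) + (0.845486)(-186) = -19.23 m.
1° of latitude spans 111000 m, so Δφ = -19.23 / 111000 × 3600 = -0.624″.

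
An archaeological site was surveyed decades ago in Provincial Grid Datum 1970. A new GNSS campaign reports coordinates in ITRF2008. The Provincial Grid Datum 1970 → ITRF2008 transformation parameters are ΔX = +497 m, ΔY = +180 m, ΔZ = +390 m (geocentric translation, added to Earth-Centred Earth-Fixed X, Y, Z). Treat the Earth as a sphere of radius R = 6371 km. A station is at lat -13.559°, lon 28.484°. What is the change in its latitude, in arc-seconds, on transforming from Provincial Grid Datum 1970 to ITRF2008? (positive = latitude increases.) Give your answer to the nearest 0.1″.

Δφ = 16.2″

sin φ = -0.234447, cos φ = 0.972129, sin λ = 0.476913, cos λ = 0.878950.
North component: ΔN = −sin φ cos λ·ΔX − sin φ sin λ·ΔY + cos φ·ΔZ = −(-0.234447)(0.878950)(497) − (-0.234447)(0.476913)(180) + (0.972129)(390) = 501.67 m.
1° of latitude spans πR/180 = 111195 m, so Δφ = 501.67 / 111195 × 3600 = 16.242″.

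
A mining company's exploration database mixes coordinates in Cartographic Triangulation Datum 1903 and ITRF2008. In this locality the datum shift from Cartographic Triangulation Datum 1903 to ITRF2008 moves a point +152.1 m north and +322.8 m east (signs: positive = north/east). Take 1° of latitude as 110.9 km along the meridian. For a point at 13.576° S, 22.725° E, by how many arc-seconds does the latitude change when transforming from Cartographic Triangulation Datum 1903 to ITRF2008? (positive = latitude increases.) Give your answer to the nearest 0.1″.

Δφ = 4.9″

1° of latitude = 110.9 km, so Δφ = 152.1 / 110900 = 0.0013715° = 4.937″.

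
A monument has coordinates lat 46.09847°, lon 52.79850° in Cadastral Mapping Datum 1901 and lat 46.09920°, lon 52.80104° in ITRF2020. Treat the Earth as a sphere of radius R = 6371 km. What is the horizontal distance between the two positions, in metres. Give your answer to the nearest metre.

Δφ = 46.09920° − 46.09847° = +0.00073°; Δλ = 52.80104° − 52.79850° = +0.00254°.
1° along a meridian = πR/180 = 111195 m.
ΔN = Δφ × 111195 = 81.2 m; ΔE = Δλ × 111195 × cos(46.09847°) = +0.00254 × 111195 × 0.693421 = 195.8 m.
Distance = √(ΔE² + ΔN²) = √(195.8² + 81.2²) = 212.0 m.

212 m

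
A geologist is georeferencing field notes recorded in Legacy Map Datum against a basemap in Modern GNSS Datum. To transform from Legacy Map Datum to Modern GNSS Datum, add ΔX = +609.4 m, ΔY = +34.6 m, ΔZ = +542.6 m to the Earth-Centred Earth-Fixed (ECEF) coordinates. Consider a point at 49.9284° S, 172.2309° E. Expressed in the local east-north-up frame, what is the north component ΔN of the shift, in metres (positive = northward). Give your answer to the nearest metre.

The local north axis is (−sin φ cos λ, −sin φ sin λ, cos φ), giving ΔN = -462.057 + 3.579 + 349.296 = -109.18 m.

ΔN = -109 m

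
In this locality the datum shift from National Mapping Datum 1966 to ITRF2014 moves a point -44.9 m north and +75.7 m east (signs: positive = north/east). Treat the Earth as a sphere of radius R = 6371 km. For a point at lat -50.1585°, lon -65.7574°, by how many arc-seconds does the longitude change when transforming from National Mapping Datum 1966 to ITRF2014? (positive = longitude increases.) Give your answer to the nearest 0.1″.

Δλ = 3.8″

At latitude -50.1585°, cos φ = 0.640666.
One radian of longitude at latitude φ spans R cos φ, so Δλ = ΔE / (R cos φ) = 75.7 / (6371000 × 0.640666) = 1.8546e-05 rad = 3.825″.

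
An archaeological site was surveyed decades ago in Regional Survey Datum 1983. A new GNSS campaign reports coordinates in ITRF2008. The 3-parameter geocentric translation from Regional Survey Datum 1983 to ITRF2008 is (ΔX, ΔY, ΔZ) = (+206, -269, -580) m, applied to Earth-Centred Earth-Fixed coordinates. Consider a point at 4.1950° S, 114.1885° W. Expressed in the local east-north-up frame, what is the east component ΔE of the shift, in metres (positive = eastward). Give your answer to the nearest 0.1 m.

ΔE = 298.1 m

At φ = -4.1950°, λ = -114.1885°: sin φ = -0.073151, cos φ = 0.997321, sin λ = -0.912202, cos λ = -0.409740.
ΔE = −sin λ·ΔX + cos λ·ΔY = −(-0.912202)·(206) + (-0.409740)·(-269) = 298.13 m.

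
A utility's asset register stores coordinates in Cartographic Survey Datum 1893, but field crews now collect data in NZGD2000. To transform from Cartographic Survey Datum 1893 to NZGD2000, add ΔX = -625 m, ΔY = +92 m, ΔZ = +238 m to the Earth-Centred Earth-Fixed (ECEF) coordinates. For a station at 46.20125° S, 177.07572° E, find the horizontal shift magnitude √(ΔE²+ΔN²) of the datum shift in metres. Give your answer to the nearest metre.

At φ = -46.20125°, λ = 177.07572°: sin φ = -0.721775, cos φ = 0.692127, sin λ = 0.051016, cos λ = -0.998698.
ΔE = −sin λ·ΔX + cos λ·ΔY = −(0.051016)·(-625) + (-0.998698)·(92) = -60.00 m.
ΔN = −sin φ cos λ·ΔX − sin φ sin λ·ΔY + cos φ·ΔZ = −(-0.721775)(-0.998698)(-625) − (-0.721775)(0.051016)(92) + (0.692127)(238) = 618.64 m.
Horizontal magnitude = √(ΔE² + ΔN²) = √((-60.00)² + 618.64²) = 621.54 m.

622 m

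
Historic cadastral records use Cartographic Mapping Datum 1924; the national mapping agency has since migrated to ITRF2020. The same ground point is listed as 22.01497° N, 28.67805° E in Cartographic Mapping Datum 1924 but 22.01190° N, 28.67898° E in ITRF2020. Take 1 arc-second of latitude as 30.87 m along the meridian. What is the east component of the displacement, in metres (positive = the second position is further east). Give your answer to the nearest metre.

Δφ = 22.01190° − 22.01497° = -0.00307°; Δλ = 28.67898° − 28.67805° = +0.00093°.
1° of latitude = 3600 × 30.87 = 111132 m.
ΔN = Δφ × 111132 = -341.2 m; ΔE = Δλ × 111132 × cos(22.01497°) = +0.00093 × 111132 × 0.927086 = 95.8 m.

ΔE = 96 m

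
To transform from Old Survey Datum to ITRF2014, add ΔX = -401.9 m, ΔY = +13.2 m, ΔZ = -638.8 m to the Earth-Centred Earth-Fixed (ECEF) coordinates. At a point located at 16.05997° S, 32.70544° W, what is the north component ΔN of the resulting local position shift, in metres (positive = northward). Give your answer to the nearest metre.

At φ = -16.05997°, λ = -32.70544°: sin φ = -0.276643, cos φ = 0.960973, sin λ = -0.540320, cos λ = 0.841459.
ΔN = −sin φ cos λ·ΔX − sin φ sin λ·ΔY + cos φ·ΔZ = −(-0.276643)(0.841459)(-401.9) − (-0.276643)(-0.540320)(13.2) + (0.960973)(-638.8) = -709.40 m.

ΔN = -709 m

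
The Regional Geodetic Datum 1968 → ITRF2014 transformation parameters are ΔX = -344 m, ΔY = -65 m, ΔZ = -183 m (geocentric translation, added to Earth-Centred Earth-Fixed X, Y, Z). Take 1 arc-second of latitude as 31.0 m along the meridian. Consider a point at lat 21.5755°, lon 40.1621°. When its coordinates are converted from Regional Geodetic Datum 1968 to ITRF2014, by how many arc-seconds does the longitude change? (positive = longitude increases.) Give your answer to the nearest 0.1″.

Δλ = 6.0″

sin φ = 0.367727, cos φ = 0.929934, sin λ = 0.644952, cos λ = 0.764223.
East component: ΔE = −sin λ·ΔX + cos λ·ΔY = −(0.644952)(-344) + (0.764223)(-65) = 172.19 m.
1° of latitude spans 3600 × 31.00 = 111600 m; at latitude φ, 1° of longitude spans that × cos φ = 103780.6 m, so Δλ = 172.19 / 103780.6 × 3600 = 5.973″.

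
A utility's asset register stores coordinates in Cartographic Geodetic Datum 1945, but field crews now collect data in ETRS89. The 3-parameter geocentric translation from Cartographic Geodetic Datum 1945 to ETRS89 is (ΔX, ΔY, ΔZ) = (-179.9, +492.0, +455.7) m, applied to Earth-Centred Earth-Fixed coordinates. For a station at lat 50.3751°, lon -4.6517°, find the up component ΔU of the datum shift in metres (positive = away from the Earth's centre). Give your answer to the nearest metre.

At φ = 50.3751°, λ = -4.6517°: sin φ = 0.770236, cos φ = 0.637759, sin λ = -0.081098, cos λ = 0.996706.
ΔU = cos φ cos λ·ΔX + cos φ sin λ·ΔY + sin φ·ΔZ = (0.637759)(0.996706)(-179.9) + (0.637759)(-0.081098)(492.0) + (0.770236)(455.7) = 211.19 m.

ΔU = 211 m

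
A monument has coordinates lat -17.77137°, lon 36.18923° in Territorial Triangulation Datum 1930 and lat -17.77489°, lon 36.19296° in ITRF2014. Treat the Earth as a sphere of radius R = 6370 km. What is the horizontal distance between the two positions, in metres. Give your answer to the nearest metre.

556 m

Δφ = -17.77489° − -17.77137° = -0.00352°; Δλ = 36.19296° − 36.18923° = +0.00373°.
1° along a meridian = πR/180 = 111177 m.
ΔN = Δφ × 111177 = -391.3 m; ΔE = Δλ × 111177 × cos(-17.77137°) = +0.00373 × 111177 × 0.952282 = 394.9 m.
Distance = √(ΔE² + ΔN²) = √(394.9² + (-391.3)²) = 556.0 m.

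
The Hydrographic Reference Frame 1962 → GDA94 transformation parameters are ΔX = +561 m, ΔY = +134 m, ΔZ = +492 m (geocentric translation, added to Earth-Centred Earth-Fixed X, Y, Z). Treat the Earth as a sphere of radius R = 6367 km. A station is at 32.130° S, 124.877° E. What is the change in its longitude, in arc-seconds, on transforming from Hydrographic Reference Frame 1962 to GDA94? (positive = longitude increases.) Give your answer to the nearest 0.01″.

sin φ = -0.531842, cos φ = 0.846844, sin λ = 0.820381, cos λ = -0.571817.
East component: ΔE = −sin λ·ΔX + cos λ·ΔY = −(0.820381)(561) + (-0.571817)(134) = -536.86 m.
1° of latitude spans πR/180 = 111125 m; at latitude φ, 1° of longitude spans that × cos φ = 94105.6 m, so Δλ = -536.86 / 94105.6 × 3600 = -20.537″.

Δλ = -20.54″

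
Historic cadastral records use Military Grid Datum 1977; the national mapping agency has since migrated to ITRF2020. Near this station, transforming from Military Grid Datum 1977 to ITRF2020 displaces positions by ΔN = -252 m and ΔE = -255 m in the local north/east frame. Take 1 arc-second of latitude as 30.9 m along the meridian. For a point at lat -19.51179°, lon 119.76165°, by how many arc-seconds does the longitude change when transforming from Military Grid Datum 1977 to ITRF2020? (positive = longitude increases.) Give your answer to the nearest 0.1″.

At latitude -19.51179°, cos φ = 0.942573.
1″ of longitude at this latitude = 30.90 × cos φ = 29.1255 m, so Δλ = -255.0 / 29.1255 = -8.755″.

Δλ = -8.8″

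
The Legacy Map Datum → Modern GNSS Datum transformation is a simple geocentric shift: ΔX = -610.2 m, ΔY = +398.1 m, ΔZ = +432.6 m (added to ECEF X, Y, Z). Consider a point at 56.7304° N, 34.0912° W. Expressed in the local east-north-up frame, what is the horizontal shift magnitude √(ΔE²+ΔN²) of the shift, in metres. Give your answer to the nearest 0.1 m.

846.5 m

At φ = 56.7304°, λ = -34.0912°: sin φ = 0.836099, cos φ = 0.548579, sin λ = -0.560512, cos λ = 0.828146.
ΔE = −sin λ·ΔX + cos λ·ΔY = −(-0.560512)·(-610.2) + (0.828146)·(398.1) = -12.34 m.
ΔN = −sin φ cos λ·ΔX − sin φ sin λ·ΔY + cos φ·ΔZ = −(0.836099)(0.828146)(-610.2) − (0.836099)(-0.560512)(398.1) + (0.548579)(432.6) = 846.39 m.
Horizontal magnitude = √(ΔE² + ΔN²) = √((-12.34)² + 846.39²) = 846.48 m.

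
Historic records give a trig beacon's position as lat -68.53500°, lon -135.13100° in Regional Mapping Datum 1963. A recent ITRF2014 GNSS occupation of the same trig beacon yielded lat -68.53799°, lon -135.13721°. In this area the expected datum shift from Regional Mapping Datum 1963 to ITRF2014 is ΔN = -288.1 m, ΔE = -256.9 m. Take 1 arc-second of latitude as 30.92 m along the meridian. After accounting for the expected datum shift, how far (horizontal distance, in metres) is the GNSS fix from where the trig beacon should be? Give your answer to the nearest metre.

45 m

Observed coordinate differences: Δφ = -0.00299°, Δλ = -0.00621°.
Converting to metres (1° lat = 111312 m, cos φ = 0.365933): observed ΔN = -332.8 m, observed ΔE = -253.0 m.
Subtracting the expected shift leaves a residual of -332.8 − (-288.1) = -44.7 m north and -253.0 − (-256.9) = 3.9 m east.
Residual distance = √((-44.7)² + 3.9²) = 44.9 m.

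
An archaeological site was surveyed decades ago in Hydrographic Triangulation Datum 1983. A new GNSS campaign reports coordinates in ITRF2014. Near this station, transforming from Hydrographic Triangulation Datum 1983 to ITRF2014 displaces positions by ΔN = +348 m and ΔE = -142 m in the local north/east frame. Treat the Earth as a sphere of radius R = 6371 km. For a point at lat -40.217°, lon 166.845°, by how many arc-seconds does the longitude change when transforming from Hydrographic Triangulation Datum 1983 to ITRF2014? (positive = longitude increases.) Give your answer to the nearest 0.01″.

Δλ = -6.02″

At latitude -40.217°, cos φ = 0.763604.
One radian of longitude at latitude φ spans R cos φ, so Δλ = ΔE / (R cos φ) = -142.0 / (6371000 × 0.763604) = -2.9189e-05 rad = -6.021″.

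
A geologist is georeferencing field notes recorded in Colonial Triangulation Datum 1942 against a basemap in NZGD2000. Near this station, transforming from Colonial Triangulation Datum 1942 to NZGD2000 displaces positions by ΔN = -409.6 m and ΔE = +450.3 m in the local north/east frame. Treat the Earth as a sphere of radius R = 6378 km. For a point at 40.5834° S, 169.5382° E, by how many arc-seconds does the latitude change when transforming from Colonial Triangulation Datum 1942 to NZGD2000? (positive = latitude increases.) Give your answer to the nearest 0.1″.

On a sphere of radius R, 1 rad of latitude = R, so Δφ = ΔN / R = -409.6 / 6378000 = -6.4221e-05 rad = -13.246″.

Δφ = -13.2″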